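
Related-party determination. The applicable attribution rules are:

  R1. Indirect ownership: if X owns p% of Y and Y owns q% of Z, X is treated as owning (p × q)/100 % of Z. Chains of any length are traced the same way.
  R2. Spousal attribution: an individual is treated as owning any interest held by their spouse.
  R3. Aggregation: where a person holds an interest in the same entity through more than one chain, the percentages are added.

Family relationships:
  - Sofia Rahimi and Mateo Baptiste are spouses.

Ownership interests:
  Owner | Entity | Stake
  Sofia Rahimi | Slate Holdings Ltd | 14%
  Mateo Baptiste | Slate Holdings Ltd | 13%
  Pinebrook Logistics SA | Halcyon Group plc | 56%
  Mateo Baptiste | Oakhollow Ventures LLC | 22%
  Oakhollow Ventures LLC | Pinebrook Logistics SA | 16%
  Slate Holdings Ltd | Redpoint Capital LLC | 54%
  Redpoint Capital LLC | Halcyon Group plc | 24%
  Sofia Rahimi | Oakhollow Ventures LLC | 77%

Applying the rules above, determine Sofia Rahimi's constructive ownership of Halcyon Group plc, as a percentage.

By spousal attribution (R2), Sofia Rahimi is treated as also owning Mateo Baptiste's interest in Slate Holdings Ltd, giving 14% + 13% = 27%.
By spousal attribution (R2), Sofia Rahimi is treated as also owning Mateo Baptiste's interest in Oakhollow Ventures LLC, giving 77% + 22% = 99%.
Chain via Slate Holdings Ltd → Redpoint Capital LLC (R1): 27% × 54% × 24% = 3.4992% of Halcyon Group plc.
Chain via Oakhollow Ventures LLC → Pinebrook Logistics SA (R1): 99% × 16% × 56% = 8.8704% of Halcyon Group plc.
Aggregating (R3): 3.4992% + 8.8704% = 12.3696%.

12.3696%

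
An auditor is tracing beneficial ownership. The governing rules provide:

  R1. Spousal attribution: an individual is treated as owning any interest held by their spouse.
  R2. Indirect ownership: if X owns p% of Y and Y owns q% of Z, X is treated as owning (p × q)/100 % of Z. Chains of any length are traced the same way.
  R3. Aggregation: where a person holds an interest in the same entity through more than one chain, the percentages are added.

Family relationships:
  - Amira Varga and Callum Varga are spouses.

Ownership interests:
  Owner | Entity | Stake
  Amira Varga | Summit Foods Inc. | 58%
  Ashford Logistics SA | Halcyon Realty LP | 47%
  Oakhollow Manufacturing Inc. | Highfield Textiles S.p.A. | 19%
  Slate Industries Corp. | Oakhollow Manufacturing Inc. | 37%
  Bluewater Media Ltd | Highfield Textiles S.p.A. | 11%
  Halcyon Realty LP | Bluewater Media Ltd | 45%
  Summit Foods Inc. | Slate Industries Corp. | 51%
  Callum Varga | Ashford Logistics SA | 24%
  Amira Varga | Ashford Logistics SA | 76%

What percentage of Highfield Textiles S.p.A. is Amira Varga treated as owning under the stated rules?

By spousal attribution (R1), Amira Varga is treated as also owning Callum Varga's interest in Ashford Logistics SA, giving 76% + 24% = 100%.
Chain via Summit Foods Inc. → Slate Industries Corp. → Oakhollow Manufacturing Inc. (R2): 58% × 51% × 37% × 19% = 2.079474% of Highfield Textiles S.p.A.
Chain via Ashford Logistics SA → Halcyon Realty LP → Bluewater Media Ltd (R2): 100% × 47% × 45% × 11% = 2.3265% of Highfield Textiles S.p.A.
Aggregating (R3): 2.079474% + 2.3265% = 4.405974%.

4.405974%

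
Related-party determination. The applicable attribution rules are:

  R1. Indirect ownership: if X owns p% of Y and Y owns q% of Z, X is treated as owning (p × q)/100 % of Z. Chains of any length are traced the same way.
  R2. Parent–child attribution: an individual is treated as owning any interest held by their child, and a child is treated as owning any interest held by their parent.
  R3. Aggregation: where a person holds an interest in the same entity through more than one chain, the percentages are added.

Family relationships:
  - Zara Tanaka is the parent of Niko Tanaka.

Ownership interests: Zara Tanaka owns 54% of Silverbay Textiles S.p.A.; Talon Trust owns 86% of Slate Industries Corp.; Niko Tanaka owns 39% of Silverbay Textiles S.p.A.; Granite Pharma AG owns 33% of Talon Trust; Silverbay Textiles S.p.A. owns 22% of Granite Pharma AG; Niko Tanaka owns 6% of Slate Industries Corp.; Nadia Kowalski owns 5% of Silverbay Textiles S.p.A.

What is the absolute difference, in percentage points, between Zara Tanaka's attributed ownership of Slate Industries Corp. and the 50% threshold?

38.193452

By parent–child attribution (R2), Zara Tanaka is treated as also owning Niko Tanaka's interest in Silverbay Textiles S.p.A, giving 54% + 39% = 93%.
By parent–child attribution (R2), Zara Tanaka is treated as owning Niko Tanaka's 6% interest in Slate Industries Corp.
Chain via Silverbay Textiles S.p.A. → Granite Pharma AG → Talon Trust (R1): 93% × 22% × 33% × 86% = 5.806548% of Slate Industries Corp.
Direct interest in Slate Industries Corp: 6%.
Aggregating (R3): 5.806548% + 6% = 11.806548%.
11.806548% falls short of the 50% threshold by 38.193452 percentage points.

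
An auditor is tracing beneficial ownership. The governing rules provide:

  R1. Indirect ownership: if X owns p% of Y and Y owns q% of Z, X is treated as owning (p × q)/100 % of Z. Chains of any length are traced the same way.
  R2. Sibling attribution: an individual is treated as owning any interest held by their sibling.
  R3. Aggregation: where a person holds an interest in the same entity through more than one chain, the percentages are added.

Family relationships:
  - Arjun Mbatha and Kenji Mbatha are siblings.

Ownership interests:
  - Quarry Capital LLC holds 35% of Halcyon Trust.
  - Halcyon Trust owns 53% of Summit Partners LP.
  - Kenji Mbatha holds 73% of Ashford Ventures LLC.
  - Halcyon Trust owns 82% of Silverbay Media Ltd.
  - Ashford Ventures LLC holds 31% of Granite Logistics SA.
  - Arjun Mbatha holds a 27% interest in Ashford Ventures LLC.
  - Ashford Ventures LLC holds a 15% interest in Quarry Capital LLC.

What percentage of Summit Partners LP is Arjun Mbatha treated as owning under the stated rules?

By sibling attribution (R2), Arjun Mbatha is treated as also owning Kenji Mbatha's interest in Ashford Ventures LLC, giving 27% + 73% = 100%.
Chain via Ashford Ventures LLC → Quarry Capital LLC → Halcyon Trust (R1): 100% × 15% × 35% × 53% = 2.7825% of Summit Partners LP.

2.7825%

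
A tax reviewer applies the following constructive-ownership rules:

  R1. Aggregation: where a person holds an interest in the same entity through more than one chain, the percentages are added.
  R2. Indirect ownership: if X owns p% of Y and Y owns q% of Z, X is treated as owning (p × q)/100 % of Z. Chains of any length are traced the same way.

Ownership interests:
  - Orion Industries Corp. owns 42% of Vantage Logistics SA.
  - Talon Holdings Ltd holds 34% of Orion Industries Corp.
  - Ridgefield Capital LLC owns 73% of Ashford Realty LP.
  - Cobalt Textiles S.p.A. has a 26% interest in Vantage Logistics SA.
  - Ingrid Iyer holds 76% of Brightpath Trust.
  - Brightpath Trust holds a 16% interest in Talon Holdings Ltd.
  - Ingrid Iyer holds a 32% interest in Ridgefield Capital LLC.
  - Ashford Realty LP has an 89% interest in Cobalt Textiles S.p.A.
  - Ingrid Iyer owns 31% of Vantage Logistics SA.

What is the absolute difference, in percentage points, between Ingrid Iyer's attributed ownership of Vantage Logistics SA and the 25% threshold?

13.141952

Chain via Ridgefield Capital LLC → Ashford Realty LP → Cobalt Textiles S.p.A. (R2): 32% × 73% × 89% × 26% = 5.405504% of Vantage Logistics SA.
Chain via Brightpath Trust → Talon Holdings Ltd → Orion Industries Corp. (R2): 76% × 16% × 34% × 42% = 1.736448% of Vantage Logistics SA.
Direct interest in Vantage Logistics SA: 31%.
Aggregating (R1): 5.405504% + 1.736448% + 31% = 38.141952%.
38.141952% exceeds the 25% threshold by 13.141952 percentage points.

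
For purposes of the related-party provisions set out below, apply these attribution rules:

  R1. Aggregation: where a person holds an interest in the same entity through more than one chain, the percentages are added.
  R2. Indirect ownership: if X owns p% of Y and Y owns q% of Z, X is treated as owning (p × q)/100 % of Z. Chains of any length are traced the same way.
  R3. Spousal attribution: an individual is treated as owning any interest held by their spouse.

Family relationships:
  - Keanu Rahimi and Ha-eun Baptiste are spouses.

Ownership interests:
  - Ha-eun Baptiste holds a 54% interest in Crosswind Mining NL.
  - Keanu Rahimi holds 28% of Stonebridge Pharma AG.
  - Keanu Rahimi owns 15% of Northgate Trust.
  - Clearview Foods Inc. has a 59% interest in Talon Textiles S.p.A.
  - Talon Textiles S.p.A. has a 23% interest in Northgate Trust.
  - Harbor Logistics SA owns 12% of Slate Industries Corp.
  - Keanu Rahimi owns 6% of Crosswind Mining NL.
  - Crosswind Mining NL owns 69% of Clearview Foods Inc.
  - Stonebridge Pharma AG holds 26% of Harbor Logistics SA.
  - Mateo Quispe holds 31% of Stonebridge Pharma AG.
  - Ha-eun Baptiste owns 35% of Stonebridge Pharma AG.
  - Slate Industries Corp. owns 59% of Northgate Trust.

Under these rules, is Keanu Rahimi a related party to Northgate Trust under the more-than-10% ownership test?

By spousal attribution (R3), Keanu Rahimi is treated as also owning Ha-eun Baptiste's interest in Stonebridge Pharma AG, giving 28% + 35% = 63%.
By spousal attribution (R3), Keanu Rahimi is treated as also owning Ha-eun Baptiste's interest in Crosswind Mining NL, giving 6% + 54% = 60%.
Chain via Stonebridge Pharma AG → Harbor Logistics SA → Slate Industries Corp. (R2): 63% × 26% × 12% × 59% = 1.159704% of Northgate Trust.
Chain via Crosswind Mining NL → Clearview Foods Inc. → Talon Textiles S.p.A. (R2): 60% × 69% × 59% × 23% = 5.61798% of Northgate Trust.
Direct interest in Northgate Trust: 15%.
Aggregating (R1): 1.159704% + 5.61798% + 15% = 21.777684%.
21.777684% exceeds the 10% threshold, so Keanu is a related party to Northgate Trust.

Yes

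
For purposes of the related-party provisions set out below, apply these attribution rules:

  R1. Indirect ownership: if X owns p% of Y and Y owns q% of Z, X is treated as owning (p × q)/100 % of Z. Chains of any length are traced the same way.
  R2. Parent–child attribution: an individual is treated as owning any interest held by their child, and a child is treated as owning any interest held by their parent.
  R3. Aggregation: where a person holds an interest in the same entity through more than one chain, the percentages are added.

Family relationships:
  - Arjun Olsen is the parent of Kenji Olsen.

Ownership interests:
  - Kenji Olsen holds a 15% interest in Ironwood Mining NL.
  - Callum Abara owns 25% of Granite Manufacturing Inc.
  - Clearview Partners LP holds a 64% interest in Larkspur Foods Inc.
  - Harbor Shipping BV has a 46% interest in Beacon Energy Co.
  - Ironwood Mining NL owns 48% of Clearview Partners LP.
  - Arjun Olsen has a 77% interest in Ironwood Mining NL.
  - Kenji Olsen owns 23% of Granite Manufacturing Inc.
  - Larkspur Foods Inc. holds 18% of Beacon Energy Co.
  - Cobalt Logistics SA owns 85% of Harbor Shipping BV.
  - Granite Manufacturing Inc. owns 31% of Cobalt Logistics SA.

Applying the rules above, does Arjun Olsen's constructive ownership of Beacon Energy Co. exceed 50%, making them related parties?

By parent–child attribution (R2), Arjun Olsen is treated as also owning Kenji Olsen's interest in Ironwood Mining NL, giving 77% + 15% = 92%.
By parent–child attribution (R2), Arjun Olsen is treated as owning Kenji Olsen's 23% interest in Granite Manufacturing Inc.
Chain via Ironwood Mining NL → Clearview Partners LP → Larkspur Foods Inc. (R1): 92% × 48% × 64% × 18% = 5.087232% of Beacon Energy Co.
Chain via Granite Manufacturing Inc. → Cobalt Logistics SA → Harbor Shipping BV (R1): 23% × 31% × 85% × 46% = 2.78783% of Beacon Energy Co.
Aggregating (R3): 5.087232% + 2.78783% = 7.875062%.
7.875062% does not exceed the 50% threshold, so Arjun is not a related party to Beacon Energy Co.

No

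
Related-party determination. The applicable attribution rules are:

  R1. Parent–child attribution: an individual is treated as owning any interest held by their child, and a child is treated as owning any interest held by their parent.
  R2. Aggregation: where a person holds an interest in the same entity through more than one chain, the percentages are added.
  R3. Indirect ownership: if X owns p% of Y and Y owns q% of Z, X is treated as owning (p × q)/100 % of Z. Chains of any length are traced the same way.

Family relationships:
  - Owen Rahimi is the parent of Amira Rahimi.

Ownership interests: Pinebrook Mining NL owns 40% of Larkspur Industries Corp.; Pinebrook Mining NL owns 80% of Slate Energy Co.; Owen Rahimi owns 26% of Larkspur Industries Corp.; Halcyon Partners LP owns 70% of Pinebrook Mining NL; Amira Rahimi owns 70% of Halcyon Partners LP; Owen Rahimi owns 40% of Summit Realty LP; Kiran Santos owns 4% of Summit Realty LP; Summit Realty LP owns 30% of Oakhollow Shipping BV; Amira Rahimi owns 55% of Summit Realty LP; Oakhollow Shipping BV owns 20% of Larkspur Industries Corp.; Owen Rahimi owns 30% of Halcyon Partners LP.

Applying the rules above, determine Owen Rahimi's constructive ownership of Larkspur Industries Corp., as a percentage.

59.7%

By parent–child attribution (R1), Owen Rahimi is treated as also owning Amira Rahimi's interest in Halcyon Partners LP, giving 30% + 70% = 100%.
By parent–child attribution (R1), Owen Rahimi is treated as also owning Amira Rahimi's interest in Summit Realty LP, giving 40% + 55% = 95%.
Chain via Halcyon Partners LP → Pinebrook Mining NL (R3): 100% × 70% × 40% = 28% of Larkspur Industries Corp.
Chain via Summit Realty LP → Oakhollow Shipping BV (R3): 95% × 30% × 20% = 5.7% of Larkspur Industries Corp.
Direct interest in Larkspur Industries Corp: 26%.
Aggregating (R2): 28% + 5.7% + 26% = 59.7%.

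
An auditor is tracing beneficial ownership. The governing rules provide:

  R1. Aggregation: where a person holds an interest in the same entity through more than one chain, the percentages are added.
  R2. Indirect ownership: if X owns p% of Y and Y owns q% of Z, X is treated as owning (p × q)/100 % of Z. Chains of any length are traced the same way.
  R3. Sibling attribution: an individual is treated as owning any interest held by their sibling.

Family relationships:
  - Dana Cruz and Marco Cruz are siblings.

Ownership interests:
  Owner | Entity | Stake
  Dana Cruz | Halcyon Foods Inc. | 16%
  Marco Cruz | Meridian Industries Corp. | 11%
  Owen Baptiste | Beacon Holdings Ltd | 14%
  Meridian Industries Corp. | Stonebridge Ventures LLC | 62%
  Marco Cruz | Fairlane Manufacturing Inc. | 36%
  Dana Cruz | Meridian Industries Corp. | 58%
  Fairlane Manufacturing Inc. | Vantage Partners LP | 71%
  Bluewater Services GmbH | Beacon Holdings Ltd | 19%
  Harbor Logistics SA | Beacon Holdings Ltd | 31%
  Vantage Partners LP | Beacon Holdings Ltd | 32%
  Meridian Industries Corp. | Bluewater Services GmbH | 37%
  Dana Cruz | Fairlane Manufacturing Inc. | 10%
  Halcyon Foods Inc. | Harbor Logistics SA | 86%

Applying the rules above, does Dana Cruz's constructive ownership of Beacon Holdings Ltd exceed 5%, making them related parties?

Yes

By sibling attribution (R3), Dana Cruz is treated as also owning Marco Cruz's interest in Fairlane Manufacturing Inc, giving 10% + 36% = 46%.
By sibling attribution (R3), Dana Cruz is treated as also owning Marco Cruz's interest in Meridian Industries Corp, giving 58% + 11% = 69%.
Chain via Fairlane Manufacturing Inc. → Vantage Partners LP (R2): 46% × 71% × 32% = 10.4512% of Beacon Holdings Ltd.
Chain via Meridian Industries Corp. → Bluewater Services GmbH (R2): 69% × 37% × 19% = 4.8507% of Beacon Holdings Ltd.
Chain via Halcyon Foods Inc. → Harbor Logistics SA (R2): 16% × 86% × 31% = 4.2656% of Beacon Holdings Ltd.
Aggregating (R1): 10.4512% + 4.8507% + 4.2656% = 19.5675%.
19.5675% exceeds the 5% threshold, so Dana is a related party to Beacon Holdings Ltd.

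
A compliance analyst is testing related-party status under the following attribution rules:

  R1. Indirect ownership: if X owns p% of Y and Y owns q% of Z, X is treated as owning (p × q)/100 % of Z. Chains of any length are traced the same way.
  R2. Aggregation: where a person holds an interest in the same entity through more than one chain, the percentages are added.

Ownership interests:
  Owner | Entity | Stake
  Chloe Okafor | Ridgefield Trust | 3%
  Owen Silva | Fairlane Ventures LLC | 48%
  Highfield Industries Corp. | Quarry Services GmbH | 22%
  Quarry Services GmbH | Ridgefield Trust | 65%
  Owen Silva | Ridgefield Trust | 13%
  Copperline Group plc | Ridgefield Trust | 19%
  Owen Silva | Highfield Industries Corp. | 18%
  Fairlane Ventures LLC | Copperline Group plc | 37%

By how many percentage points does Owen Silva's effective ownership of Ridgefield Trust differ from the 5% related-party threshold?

Chain via Highfield Industries Corp. → Quarry Services GmbH (R1): 18% × 22% × 65% = 2.574% of Ridgefield Trust.
Chain via Fairlane Ventures LLC → Copperline Group plc (R1): 48% × 37% × 19% = 3.3744% of Ridgefield Trust.
Direct interest in Ridgefield Trust: 13%.
Aggregating (R2): 2.574% + 3.3744% + 13% = 18.9484%.
18.9484% exceeds the 5% threshold by 13.9484 percentage points.

13.9484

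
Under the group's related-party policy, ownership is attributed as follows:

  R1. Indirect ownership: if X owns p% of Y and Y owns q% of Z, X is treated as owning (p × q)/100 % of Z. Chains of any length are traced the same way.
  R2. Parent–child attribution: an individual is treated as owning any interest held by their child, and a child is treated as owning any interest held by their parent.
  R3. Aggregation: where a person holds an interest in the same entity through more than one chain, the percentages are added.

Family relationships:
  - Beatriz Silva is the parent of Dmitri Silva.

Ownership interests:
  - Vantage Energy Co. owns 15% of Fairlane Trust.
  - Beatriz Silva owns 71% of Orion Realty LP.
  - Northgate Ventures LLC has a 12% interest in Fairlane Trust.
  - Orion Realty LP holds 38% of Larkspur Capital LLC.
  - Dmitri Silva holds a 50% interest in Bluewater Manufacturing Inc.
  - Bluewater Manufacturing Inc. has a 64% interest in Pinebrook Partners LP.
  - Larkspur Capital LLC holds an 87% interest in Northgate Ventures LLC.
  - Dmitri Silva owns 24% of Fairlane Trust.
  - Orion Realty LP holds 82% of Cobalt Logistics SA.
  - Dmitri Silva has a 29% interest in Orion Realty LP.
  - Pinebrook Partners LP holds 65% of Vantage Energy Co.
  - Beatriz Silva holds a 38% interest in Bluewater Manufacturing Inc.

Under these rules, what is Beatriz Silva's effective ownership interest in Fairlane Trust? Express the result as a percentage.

33.4584%

By parent–child attribution (R2), Beatriz Silva is treated as also owning Dmitri Silva's interest in Orion Realty LP, giving 71% + 29% = 100%.
By parent–child attribution (R2), Beatriz Silva is treated as also owning Dmitri Silva's interest in Bluewater Manufacturing Inc, giving 38% + 50% = 88%.
By parent–child attribution (R2), Beatriz Silva is treated as owning Dmitri Silva's 24% interest in Fairlane Trust.
Chain via Orion Realty LP → Larkspur Capital LLC → Northgate Ventures LLC (R1): 100% × 38% × 87% × 12% = 3.9672% of Fairlane Trust.
Chain via Bluewater Manufacturing Inc. → Pinebrook Partners LP → Vantage Energy Co. (R1): 88% × 64% × 65% × 15% = 5.4912% of Fairlane Trust.
Direct interest in Fairlane Trust: 24%.
Aggregating (R3): 3.9672% + 5.4912% + 24% = 33.4584%.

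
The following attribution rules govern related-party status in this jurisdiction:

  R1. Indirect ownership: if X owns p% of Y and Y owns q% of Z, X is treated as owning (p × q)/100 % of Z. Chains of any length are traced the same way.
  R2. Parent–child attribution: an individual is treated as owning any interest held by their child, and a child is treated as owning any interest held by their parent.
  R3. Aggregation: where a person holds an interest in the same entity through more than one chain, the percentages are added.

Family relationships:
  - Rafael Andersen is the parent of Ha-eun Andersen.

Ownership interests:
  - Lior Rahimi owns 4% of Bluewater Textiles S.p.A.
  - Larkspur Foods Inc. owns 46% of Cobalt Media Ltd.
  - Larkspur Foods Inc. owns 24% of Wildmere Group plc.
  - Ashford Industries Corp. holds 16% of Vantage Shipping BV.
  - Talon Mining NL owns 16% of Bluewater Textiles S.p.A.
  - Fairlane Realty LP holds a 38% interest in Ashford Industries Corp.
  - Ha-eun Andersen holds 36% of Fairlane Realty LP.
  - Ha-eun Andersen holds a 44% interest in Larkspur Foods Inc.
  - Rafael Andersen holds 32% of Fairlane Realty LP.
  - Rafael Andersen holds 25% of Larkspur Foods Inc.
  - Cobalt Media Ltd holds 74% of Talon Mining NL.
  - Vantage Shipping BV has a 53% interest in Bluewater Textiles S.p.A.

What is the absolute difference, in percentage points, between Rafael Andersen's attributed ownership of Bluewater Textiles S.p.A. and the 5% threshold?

0.949248

By parent–child attribution (R2), Rafael Andersen is treated as also owning Ha-eun Andersen's interest in Larkspur Foods Inc, giving 25% + 44% = 69%.
By parent–child attribution (R2), Rafael Andersen is treated as also owning Ha-eun Andersen's interest in Fairlane Realty LP, giving 32% + 36% = 68%.
Chain via Larkspur Foods Inc. → Cobalt Media Ltd → Talon Mining NL (R1): 69% × 46% × 74% × 16% = 3.758016% of Bluewater Textiles S.p.A.
Chain via Fairlane Realty LP → Ashford Industries Corp. → Vantage Shipping BV (R1): 68% × 38% × 16% × 53% = 2.191232% of Bluewater Textiles S.p.A.
Aggregating (R3): 3.758016% + 2.191232% = 5.949248%.
5.949248% exceeds the 5% threshold by 0.949248 percentage points.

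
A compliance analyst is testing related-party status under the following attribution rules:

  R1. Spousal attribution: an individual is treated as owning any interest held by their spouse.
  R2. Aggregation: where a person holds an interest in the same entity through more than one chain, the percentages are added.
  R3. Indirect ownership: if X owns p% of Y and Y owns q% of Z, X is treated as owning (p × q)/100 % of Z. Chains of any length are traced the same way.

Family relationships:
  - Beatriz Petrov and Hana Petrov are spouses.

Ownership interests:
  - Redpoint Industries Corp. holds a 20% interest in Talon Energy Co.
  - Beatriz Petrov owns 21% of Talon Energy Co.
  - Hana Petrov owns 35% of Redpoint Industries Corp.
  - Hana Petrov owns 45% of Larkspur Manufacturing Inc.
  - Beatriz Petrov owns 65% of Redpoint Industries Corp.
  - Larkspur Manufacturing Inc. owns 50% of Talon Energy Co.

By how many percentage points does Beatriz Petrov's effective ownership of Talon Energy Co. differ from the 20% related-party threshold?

43.5

By spousal attribution (R1), Beatriz Petrov is treated as also owning Hana Petrov's interest in Redpoint Industries Corp, giving 65% + 35% = 100%.
By spousal attribution (R1), Beatriz Petrov is treated as owning Hana Petrov's 45% interest in Larkspur Manufacturing Inc.
Chain via Redpoint Industries Corp. (R3): 100% × 20% = 20% of Talon Energy Co.
Direct interest in Talon Energy Co: 21%.
Chain via Larkspur Manufacturing Inc. (R3): 45% × 50% = 22.5% of Talon Energy Co.
Aggregating (R2): 20% + 21% + 22.5% = 63.5%.
63.5% exceeds the 20% threshold by 43.5 percentage points.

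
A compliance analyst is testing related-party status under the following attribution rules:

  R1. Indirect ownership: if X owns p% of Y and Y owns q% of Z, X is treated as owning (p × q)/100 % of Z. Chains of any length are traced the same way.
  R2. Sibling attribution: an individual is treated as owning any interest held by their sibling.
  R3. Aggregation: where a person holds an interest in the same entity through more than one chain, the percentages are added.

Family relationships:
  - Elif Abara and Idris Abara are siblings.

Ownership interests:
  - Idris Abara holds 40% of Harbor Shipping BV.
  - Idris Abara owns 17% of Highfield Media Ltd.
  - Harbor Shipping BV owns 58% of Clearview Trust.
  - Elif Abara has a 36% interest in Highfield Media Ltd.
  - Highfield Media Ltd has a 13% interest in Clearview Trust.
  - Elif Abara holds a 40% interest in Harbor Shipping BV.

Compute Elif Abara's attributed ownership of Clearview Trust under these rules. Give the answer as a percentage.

By sibling attribution (R2), Elif Abara is treated as also owning Idris Abara's interest in Highfield Media Ltd, giving 36% + 17% = 53%.
By sibling attribution (R2), Elif Abara is treated as also owning Idris Abara's interest in Harbor Shipping BV, giving 40% + 40% = 80%.
Chain via Highfield Media Ltd (R1): 53% × 13% = 6.89% of Clearview Trust.
Chain via Harbor Shipping BV (R1): 80% × 58% = 46.4% of Clearview Trust.
Aggregating (R3): 6.89% + 46.4% = 53.29%.

53.29%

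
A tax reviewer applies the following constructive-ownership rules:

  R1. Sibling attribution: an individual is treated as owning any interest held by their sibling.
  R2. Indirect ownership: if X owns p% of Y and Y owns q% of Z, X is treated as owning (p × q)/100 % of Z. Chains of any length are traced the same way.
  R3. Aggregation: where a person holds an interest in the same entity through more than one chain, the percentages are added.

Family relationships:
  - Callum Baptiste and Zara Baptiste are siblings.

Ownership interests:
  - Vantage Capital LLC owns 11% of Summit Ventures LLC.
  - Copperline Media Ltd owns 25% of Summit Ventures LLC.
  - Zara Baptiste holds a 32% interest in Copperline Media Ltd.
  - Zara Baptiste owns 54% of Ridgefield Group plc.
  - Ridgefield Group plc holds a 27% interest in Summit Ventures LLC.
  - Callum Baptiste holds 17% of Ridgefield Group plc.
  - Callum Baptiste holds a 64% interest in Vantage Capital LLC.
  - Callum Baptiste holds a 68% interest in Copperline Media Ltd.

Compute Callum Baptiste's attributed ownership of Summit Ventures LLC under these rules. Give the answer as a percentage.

51.21%

By sibling attribution (R1), Callum Baptiste is treated as also owning Zara Baptiste's interest in Copperline Media Ltd, giving 68% + 32% = 100%.
By sibling attribution (R1), Callum Baptiste is treated as also owning Zara Baptiste's interest in Ridgefield Group plc, giving 17% + 54% = 71%.
Chain via Vantage Capital LLC (R2): 64% × 11% = 7.04% of Summit Ventures LLC.
Chain via Copperline Media Ltd (R2): 100% × 25% = 25% of Summit Ventures LLC.
Chain via Ridgefield Group plc (R2): 71% × 27% = 19.17% of Summit Ventures LLC.
Aggregating (R3): 7.04% + 25% + 19.17% = 51.21%.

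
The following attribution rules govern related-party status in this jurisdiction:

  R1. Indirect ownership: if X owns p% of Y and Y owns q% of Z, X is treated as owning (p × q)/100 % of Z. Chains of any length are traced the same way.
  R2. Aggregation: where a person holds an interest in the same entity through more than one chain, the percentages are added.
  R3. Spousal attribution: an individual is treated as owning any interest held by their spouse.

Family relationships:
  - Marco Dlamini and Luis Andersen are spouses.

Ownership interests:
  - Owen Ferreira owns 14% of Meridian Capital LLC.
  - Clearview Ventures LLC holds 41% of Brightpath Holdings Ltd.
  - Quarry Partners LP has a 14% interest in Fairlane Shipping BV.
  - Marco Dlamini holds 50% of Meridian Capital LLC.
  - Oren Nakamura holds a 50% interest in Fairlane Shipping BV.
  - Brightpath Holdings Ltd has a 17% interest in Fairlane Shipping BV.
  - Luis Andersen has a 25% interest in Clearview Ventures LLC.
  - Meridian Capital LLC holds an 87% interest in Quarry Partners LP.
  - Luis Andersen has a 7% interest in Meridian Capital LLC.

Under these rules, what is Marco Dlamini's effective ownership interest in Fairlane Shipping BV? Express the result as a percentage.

8.6851%

By spousal attribution (R3), Marco Dlamini is treated as also owning Luis Andersen's interest in Meridian Capital LLC, giving 50% + 7% = 57%.
By spousal attribution (R3), Marco Dlamini is treated as owning Luis Andersen's 25% interest in Clearview Ventures LLC.
Chain via Meridian Capital LLC → Quarry Partners LP (R1): 57% × 87% × 14% = 6.9426% of Fairlane Shipping BV.
Chain via Clearview Ventures LLC → Brightpath Holdings Ltd (R1): 25% × 41% × 17% = 1.7425% of Fairlane Shipping BV.
Aggregating (R2): 6.9426% + 1.7425% = 8.6851%.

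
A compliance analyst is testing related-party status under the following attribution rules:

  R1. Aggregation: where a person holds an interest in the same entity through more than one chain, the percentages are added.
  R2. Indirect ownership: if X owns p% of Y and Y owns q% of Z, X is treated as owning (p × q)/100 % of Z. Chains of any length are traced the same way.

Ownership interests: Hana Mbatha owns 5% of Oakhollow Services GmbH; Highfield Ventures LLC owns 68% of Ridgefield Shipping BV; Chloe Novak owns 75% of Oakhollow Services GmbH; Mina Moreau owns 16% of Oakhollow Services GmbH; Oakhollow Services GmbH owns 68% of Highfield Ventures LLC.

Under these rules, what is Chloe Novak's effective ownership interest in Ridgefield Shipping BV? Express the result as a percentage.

34.68%

Chain via Oakhollow Services GmbH → Highfield Ventures LLC (R2): 75% × 68% × 68% = 34.68% of Ridgefield Shipping BV.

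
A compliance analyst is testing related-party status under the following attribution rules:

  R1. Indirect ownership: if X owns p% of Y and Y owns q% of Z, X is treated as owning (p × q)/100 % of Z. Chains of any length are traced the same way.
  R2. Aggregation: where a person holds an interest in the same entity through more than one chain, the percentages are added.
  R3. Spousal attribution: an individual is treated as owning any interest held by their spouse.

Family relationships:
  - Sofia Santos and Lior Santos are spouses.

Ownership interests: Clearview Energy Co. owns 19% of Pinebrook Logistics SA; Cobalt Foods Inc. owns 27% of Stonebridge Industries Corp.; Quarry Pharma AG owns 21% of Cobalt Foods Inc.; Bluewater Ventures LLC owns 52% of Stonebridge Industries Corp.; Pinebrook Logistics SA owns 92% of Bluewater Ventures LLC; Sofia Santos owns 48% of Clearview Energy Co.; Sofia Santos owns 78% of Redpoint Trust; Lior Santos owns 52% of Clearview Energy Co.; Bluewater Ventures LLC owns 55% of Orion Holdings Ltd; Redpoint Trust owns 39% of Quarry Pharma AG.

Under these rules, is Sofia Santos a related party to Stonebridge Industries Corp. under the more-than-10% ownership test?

Yes

By spousal attribution (R3), Sofia Santos is treated as also owning Lior Santos's interest in Clearview Energy Co, giving 48% + 52% = 100%.
Chain via Redpoint Trust → Quarry Pharma AG → Cobalt Foods Inc. (R1): 78% × 39% × 21% × 27% = 1.724814% of Stonebridge Industries Corp.
Chain via Clearview Energy Co. → Pinebrook Logistics SA → Bluewater Ventures LLC (R1): 100% × 19% × 92% × 52% = 9.0896% of Stonebridge Industries Corp.
Aggregating (R2): 1.724814% + 9.0896% = 10.814414%.
10.814414% exceeds the 10% threshold, so Sofia is a related party to Stonebridge Industries Corp.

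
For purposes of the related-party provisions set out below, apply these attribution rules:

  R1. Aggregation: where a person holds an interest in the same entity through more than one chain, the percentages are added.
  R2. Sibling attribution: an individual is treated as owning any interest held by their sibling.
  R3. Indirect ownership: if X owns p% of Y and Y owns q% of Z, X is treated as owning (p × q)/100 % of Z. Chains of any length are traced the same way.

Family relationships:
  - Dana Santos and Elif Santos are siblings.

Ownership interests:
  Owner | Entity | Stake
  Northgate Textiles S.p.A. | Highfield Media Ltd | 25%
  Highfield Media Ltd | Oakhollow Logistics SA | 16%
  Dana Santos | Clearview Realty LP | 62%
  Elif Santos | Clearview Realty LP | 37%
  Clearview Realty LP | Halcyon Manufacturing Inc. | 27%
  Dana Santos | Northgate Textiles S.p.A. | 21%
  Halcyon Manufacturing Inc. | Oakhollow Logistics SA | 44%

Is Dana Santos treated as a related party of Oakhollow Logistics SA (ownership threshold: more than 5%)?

Yes

By sibling attribution (R2), Dana Santos is treated as also owning Elif Santos's interest in Clearview Realty LP, giving 62% + 37% = 99%.
Chain via Northgate Textiles S.p.A. → Highfield Media Ltd (R3): 21% × 25% × 16% = 0.84% of Oakhollow Logistics SA.
Chain via Clearview Realty LP → Halcyon Manufacturing Inc. (R3): 99% × 27% × 44% = 11.7612% of Oakhollow Logistics SA.
Aggregating (R1): 0.84% + 11.7612% = 12.6012%.
12.6012% exceeds the 5% threshold, so Dana is a related party to Oakhollow Logistics SA.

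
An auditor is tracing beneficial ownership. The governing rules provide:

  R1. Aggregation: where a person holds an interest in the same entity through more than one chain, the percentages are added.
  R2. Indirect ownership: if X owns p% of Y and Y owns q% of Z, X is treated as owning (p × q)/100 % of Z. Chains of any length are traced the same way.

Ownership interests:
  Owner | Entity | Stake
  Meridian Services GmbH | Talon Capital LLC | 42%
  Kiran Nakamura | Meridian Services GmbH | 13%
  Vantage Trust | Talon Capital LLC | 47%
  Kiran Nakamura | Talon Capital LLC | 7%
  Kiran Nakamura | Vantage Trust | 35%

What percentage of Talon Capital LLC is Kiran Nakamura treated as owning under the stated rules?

28.91%

Chain via Vantage Trust (R2): 35% × 47% = 16.45% of Talon Capital LLC.
Chain via Meridian Services GmbH (R2): 13% × 42% = 5.46% of Talon Capital LLC.
Direct interest in Talon Capital LLC: 7%.
Aggregating (R1): 16.45% + 5.46% + 7% = 28.91%.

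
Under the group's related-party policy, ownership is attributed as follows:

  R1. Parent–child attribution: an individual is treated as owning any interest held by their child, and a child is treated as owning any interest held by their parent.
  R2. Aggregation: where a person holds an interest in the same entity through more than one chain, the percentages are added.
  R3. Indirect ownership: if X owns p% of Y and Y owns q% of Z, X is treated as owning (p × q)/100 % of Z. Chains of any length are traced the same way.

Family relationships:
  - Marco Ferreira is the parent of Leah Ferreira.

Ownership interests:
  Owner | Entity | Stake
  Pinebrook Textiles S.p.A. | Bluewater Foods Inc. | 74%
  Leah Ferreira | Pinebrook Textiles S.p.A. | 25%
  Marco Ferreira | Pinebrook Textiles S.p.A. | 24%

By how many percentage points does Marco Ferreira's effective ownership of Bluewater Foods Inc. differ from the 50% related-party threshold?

13.74

By parent–child attribution (R1), Marco Ferreira is treated as also owning Leah Ferreira's interest in Pinebrook Textiles S.p.A, giving 24% + 25% = 49%.
Chain via Pinebrook Textiles S.p.A. (R3): 49% × 74% = 36.26% of Bluewater Foods Inc.
36.26% falls short of the 50% threshold by 13.74 percentage points.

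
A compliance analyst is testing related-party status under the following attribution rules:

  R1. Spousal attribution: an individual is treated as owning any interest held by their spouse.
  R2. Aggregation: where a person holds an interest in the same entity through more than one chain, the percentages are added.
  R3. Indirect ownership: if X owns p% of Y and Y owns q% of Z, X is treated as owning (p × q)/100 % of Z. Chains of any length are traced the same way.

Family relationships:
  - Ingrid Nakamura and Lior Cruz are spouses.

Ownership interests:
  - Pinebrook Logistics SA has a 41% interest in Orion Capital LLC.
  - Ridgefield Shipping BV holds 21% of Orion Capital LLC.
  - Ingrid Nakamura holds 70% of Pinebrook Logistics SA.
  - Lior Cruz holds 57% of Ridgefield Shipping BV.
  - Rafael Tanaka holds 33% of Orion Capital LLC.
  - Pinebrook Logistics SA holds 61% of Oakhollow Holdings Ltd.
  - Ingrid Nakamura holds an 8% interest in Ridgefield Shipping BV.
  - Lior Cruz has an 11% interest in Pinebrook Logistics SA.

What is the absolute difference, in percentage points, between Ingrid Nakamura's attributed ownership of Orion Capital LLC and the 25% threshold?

By spousal attribution (R1), Ingrid Nakamura is treated as also owning Lior Cruz's interest in Pinebrook Logistics SA, giving 70% + 11% = 81%.
By spousal attribution (R1), Ingrid Nakamura is treated as also owning Lior Cruz's interest in Ridgefield Shipping BV, giving 8% + 57% = 65%.
Chain via Pinebrook Logistics SA (R3): 81% × 41% = 33.21% of Orion Capital LLC.
Chain via Ridgefield Shipping BV (R3): 65% × 21% = 13.65% of Orion Capital LLC.
Aggregating (R2): 33.21% + 13.65% = 46.86%.
46.86% exceeds the 25% threshold by 21.86 percentage points.

21.86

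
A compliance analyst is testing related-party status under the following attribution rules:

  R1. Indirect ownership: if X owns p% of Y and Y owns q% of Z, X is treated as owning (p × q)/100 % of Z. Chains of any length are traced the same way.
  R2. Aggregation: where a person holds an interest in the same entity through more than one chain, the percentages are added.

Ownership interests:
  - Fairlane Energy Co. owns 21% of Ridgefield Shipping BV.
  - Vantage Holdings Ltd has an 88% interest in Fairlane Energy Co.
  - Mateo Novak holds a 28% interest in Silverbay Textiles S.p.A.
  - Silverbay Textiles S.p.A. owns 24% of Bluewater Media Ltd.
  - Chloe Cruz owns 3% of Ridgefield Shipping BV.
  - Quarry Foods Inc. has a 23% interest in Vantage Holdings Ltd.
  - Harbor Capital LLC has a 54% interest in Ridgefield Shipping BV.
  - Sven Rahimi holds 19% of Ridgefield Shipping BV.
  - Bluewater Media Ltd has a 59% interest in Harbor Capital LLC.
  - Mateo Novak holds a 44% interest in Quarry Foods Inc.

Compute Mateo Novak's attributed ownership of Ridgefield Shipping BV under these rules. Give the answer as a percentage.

4.011168%

Chain via Quarry Foods Inc. → Vantage Holdings Ltd → Fairlane Energy Co. (R1): 44% × 23% × 88% × 21% = 1.870176% of Ridgefield Shipping BV.
Chain via Silverbay Textiles S.p.A. → Bluewater Media Ltd → Harbor Capital LLC (R1): 28% × 24% × 59% × 54% = 2.140992% of Ridgefield Shipping BV.
Aggregating (R2): 1.870176% + 2.140992% = 4.011168%.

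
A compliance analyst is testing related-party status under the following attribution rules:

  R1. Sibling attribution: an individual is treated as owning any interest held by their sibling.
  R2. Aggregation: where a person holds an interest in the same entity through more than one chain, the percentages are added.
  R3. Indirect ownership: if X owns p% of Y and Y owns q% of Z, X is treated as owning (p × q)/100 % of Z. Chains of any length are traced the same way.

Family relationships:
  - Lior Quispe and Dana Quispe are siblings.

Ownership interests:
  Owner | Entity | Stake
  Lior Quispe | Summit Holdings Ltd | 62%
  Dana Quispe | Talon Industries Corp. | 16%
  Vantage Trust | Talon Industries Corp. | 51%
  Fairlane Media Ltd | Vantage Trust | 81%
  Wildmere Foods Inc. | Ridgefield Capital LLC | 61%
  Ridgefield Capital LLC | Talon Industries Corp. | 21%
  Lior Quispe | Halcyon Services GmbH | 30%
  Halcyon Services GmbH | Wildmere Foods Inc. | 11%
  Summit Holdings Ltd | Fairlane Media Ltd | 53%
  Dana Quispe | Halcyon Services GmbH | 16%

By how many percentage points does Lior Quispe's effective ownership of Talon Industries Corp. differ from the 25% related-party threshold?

5.222652

By sibling attribution (R1), Lior Quispe is treated as also owning Dana Quispe's interest in Halcyon Services GmbH, giving 30% + 16% = 46%.
By sibling attribution (R1), Lior Quispe is treated as owning Dana Quispe's 16% interest in Talon Industries Corp.
Chain via Halcyon Services GmbH → Wildmere Foods Inc. → Ridgefield Capital LLC (R3): 46% × 11% × 61% × 21% = 0.648186% of Talon Industries Corp.
Chain via Summit Holdings Ltd → Fairlane Media Ltd → Vantage Trust (R3): 62% × 53% × 81% × 51% = 13.574466% of Talon Industries Corp.
Direct interest in Talon Industries Corp: 16%.
Aggregating (R2): 0.648186% + 13.574466% + 16% = 30.222652%.
30.222652% exceeds the 25% threshold by 5.222652 percentage points.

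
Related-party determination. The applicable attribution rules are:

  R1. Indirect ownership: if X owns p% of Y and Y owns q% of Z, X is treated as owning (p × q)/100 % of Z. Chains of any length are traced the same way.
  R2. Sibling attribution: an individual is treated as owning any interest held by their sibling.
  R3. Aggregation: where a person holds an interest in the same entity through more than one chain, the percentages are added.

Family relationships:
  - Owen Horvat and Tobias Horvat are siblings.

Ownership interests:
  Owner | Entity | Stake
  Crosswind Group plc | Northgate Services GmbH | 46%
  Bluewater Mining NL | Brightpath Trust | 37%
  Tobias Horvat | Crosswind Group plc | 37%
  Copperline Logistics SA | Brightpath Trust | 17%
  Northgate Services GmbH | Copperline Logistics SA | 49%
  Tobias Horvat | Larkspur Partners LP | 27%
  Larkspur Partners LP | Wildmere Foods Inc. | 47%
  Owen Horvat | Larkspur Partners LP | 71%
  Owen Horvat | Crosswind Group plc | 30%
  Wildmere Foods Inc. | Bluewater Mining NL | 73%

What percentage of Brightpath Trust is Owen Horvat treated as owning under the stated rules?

By sibling attribution (R2), Owen Horvat is treated as also owning Tobias Horvat's interest in Crosswind Group plc, giving 30% + 37% = 67%.
By sibling attribution (R2), Owen Horvat is treated as also owning Tobias Horvat's interest in Larkspur Partners LP, giving 71% + 27% = 98%.
Chain via Crosswind Group plc → Northgate Services GmbH → Copperline Logistics SA (R1): 67% × 46% × 49% × 17% = 2.567306% of Brightpath Trust.
Chain via Larkspur Partners LP → Wildmere Foods Inc. → Bluewater Mining NL (R1): 98% × 47% × 73% × 37% = 12.440806% of Brightpath Trust.
Aggregating (R3): 2.567306% + 12.440806% = 15.008112%.

15.008112%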